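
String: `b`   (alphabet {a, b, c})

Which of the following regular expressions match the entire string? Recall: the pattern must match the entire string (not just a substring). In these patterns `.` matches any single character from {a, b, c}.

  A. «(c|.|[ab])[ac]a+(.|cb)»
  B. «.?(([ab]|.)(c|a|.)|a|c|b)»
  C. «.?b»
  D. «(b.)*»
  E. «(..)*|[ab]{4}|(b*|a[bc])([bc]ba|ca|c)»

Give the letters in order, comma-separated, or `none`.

B, C

A → no match
B → match
C → match
D → no match
E → no match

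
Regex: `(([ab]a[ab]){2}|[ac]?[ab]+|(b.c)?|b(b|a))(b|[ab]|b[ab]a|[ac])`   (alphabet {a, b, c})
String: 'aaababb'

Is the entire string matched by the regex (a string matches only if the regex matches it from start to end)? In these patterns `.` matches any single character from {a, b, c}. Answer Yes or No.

Yes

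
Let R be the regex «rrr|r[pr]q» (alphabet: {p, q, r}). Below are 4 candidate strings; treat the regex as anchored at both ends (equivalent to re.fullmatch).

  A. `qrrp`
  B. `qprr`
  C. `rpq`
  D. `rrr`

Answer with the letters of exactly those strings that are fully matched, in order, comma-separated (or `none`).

A → no match
B → no match
C → match
D → match

C, D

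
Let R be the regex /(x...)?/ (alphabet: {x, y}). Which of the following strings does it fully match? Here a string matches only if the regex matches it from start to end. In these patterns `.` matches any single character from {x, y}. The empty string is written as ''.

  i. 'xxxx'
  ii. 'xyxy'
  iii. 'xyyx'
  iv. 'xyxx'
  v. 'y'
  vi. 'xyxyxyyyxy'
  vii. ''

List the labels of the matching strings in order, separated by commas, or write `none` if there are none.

i → match
ii → match
iii → match
iv → match
v → no match
vi → no match
vii → match

i, ii, iii, iv, vii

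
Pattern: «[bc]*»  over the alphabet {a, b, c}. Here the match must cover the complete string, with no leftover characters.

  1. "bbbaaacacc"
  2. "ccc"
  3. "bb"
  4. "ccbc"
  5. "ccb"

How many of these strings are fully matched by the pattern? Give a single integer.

4

1 → no match
2 → match
3 → match
4 → match
5 → match
Total matched: 4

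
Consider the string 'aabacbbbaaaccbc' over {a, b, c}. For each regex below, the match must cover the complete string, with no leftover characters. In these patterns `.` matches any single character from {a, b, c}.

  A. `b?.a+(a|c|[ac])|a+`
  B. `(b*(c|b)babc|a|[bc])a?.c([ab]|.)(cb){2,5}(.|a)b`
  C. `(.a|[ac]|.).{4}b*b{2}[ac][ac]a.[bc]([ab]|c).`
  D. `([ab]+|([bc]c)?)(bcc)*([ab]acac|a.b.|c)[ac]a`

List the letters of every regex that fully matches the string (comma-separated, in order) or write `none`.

C

A → no match
B → no match — must end with 'b'
C → match
D → no match — must end with 'a'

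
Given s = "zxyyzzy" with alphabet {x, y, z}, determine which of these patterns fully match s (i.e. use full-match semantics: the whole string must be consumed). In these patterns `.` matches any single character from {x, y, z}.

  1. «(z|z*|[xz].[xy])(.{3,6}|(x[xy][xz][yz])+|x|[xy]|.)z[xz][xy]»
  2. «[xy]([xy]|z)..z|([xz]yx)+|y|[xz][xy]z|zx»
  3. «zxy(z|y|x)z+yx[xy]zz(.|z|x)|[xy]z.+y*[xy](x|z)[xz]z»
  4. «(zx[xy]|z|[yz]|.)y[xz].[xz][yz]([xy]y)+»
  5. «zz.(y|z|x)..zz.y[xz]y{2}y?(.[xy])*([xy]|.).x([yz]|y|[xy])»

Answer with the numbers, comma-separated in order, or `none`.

1

1 → match
2 → no match
3 → no match
4 → no match
5 → no match — must start with "zz"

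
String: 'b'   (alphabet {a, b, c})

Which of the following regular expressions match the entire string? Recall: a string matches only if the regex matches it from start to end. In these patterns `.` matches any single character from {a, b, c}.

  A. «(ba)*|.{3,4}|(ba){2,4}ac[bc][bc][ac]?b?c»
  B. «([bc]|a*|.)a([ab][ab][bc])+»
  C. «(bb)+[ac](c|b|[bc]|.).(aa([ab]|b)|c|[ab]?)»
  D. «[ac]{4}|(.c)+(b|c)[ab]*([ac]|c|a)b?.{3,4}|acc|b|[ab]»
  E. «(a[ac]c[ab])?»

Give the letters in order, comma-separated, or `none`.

A → no match
B → no match
C → no match — must start with 'bb'
D → match
E → no match

D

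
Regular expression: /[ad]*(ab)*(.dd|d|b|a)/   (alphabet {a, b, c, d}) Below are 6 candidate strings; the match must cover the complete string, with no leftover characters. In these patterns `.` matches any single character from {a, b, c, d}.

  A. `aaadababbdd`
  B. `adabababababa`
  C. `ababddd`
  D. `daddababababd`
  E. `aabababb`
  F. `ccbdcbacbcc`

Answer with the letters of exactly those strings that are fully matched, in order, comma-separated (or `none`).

A, B, C, D, E

A → match
B → match
C → match
D → match
E → match
F → no match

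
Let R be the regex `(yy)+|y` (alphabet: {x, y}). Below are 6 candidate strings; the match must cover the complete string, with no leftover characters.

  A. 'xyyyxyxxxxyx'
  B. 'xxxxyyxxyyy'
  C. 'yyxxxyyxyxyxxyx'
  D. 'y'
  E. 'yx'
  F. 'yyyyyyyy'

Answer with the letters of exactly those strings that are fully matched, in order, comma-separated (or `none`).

D, F

A → no match
B → no match
C → no match
D → match
E → no match
F → match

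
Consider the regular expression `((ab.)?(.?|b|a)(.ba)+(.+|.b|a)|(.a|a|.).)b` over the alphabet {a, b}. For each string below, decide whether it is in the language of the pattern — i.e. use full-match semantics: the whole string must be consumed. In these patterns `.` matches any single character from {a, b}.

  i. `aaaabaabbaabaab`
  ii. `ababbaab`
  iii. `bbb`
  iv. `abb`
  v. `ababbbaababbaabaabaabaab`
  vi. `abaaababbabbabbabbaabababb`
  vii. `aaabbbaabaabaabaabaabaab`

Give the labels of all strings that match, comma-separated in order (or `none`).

ii, iii, iv, v, vi

i → no match
ii. `ababbaab` → match
iii. `bbb` → match
iv. `abb` → match
v → match
vi → match
vii → no match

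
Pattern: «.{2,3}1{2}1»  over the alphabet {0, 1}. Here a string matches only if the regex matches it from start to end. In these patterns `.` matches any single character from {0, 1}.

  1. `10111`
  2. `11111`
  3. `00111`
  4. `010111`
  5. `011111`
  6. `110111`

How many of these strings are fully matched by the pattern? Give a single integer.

1 → match
2 → match
3 → match
4 → match
5 → match
6 → match
Total matched: 6

6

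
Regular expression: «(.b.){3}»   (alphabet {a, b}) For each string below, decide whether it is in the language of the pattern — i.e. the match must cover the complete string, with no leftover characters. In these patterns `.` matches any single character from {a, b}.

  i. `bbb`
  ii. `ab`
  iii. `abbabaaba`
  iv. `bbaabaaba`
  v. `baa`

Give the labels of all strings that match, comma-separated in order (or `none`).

iii, iv

i → no match
ii → no match
iii → match
iv → match
v → no match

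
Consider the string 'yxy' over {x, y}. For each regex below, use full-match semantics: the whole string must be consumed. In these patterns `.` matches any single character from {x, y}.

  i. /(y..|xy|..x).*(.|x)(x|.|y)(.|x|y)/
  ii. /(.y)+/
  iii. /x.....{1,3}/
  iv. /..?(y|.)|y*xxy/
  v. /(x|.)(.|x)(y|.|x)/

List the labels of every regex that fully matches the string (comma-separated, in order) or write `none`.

iv, v

i → no match
ii → no match
iii → no match — must start with 'x'
iv → match
v → match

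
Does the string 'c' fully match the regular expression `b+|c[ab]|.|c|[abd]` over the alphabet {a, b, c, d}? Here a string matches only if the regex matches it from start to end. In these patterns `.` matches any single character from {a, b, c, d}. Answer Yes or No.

Yes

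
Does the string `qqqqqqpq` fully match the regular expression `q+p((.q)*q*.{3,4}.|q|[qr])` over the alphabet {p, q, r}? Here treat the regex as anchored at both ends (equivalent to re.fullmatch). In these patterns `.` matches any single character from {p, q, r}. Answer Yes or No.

Yes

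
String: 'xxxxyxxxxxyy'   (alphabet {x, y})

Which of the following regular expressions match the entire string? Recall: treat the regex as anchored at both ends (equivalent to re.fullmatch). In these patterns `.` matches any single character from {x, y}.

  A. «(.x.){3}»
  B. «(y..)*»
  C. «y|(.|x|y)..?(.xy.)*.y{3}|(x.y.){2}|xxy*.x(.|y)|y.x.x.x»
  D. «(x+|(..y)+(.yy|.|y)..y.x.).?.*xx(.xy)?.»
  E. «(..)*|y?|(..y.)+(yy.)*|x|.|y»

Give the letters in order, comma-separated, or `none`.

A → no match
B → no match
C → no match
D → match
E → match

D, E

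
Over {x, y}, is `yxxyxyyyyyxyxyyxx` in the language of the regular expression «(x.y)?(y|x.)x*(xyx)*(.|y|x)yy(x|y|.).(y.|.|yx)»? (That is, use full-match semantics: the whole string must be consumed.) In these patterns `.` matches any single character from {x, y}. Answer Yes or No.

No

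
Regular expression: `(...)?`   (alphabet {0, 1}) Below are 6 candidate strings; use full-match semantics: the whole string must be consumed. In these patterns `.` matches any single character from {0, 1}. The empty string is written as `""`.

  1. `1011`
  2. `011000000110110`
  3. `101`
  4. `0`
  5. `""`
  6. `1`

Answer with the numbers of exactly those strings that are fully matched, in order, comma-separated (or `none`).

3, 5

1 → no match
2 → no match
3 → match
4 → no match
5 → match
6 → no match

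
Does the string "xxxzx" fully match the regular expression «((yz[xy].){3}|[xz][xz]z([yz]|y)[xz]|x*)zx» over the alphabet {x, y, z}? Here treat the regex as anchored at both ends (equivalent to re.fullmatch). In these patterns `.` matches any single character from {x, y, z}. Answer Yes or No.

Yes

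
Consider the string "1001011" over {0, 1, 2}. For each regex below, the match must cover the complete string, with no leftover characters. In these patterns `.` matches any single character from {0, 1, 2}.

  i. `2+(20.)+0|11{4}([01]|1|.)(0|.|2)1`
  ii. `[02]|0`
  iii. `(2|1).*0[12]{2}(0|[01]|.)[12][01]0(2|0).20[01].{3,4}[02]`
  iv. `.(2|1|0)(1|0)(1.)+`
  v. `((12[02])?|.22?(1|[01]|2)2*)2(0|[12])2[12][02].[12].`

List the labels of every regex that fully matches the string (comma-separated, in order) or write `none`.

iv

i → no match
ii → no match
iii → no match
iv → match
v → no match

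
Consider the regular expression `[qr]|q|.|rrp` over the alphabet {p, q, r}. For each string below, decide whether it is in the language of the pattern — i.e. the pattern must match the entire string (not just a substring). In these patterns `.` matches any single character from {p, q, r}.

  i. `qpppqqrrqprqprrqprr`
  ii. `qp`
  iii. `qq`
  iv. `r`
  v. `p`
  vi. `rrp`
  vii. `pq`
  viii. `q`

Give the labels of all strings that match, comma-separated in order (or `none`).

iv, v, vi, viii

i → no match
ii → no match
iii → no match
iv → match
v → match
vi → match
vii → no match
viii → match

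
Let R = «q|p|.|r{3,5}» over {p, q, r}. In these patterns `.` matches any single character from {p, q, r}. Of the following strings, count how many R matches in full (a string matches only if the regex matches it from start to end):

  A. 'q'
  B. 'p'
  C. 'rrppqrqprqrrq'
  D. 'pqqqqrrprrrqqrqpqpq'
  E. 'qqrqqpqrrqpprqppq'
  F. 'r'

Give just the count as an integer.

A → match
B → match
C → no match
D → no match
E → no match
F → match
Total matched: 3

3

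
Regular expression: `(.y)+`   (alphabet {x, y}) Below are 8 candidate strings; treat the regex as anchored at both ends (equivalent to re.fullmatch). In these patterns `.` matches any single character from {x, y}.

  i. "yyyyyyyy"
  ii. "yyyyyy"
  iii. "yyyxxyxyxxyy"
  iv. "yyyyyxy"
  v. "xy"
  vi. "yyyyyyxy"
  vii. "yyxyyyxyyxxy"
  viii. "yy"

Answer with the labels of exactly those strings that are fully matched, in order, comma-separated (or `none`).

i, ii, v, vi, viii

i → match
ii → match
iii → no match
iv → no match
v → match
vi → match
vii → no match
viii → match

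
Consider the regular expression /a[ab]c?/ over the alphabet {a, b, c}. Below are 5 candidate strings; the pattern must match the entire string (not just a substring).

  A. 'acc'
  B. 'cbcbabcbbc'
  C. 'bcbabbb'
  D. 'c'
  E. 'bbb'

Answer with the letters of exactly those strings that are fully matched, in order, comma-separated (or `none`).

A → no match
B → no match — must start with 'a'
C → no match — must start with 'a'
D → no match — must start with 'a'
E → no match — must start with 'a'

none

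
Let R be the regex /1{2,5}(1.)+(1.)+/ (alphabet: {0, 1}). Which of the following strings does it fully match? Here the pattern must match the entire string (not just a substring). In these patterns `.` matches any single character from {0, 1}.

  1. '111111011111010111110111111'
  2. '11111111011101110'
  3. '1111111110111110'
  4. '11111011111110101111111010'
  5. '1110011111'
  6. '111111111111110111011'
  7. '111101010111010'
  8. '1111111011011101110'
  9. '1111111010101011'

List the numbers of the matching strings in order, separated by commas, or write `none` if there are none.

1 → match
2 → match
3 → match
4 → match
5. '1110011111' → no match
6 → match
7 → match
8 → no match
9 → match

1, 2, 3, 4, 6, 7, 9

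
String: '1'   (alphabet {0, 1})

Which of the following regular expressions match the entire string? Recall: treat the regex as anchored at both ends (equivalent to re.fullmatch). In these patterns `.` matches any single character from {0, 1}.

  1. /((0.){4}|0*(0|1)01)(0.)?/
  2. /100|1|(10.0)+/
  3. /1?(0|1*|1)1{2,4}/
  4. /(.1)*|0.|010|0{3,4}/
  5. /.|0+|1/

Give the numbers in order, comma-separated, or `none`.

1 → no match
2 → match
3 → no match
4 → no match
5 → match

2, 5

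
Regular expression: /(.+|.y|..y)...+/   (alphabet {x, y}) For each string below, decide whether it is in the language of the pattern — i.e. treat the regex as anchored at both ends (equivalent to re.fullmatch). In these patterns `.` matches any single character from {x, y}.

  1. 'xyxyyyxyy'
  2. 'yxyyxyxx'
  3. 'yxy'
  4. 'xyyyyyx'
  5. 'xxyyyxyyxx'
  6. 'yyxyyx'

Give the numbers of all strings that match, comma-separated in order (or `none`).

1, 2, 4, 5, 6

1 → match
2 → match
3 → no match
4 → match
5 → match
6 → match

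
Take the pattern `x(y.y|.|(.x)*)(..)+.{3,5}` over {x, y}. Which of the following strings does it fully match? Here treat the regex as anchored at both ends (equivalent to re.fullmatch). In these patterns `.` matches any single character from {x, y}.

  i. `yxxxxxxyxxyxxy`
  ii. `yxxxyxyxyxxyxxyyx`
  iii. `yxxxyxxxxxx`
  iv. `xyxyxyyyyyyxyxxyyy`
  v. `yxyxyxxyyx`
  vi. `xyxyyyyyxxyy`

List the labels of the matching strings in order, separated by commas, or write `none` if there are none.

iv, vi

i → no match — must start with `x`
ii → no match — must start with `x`
iii → no match — must start with `x`
iv → match
v → no match — must start with `x`
vi → match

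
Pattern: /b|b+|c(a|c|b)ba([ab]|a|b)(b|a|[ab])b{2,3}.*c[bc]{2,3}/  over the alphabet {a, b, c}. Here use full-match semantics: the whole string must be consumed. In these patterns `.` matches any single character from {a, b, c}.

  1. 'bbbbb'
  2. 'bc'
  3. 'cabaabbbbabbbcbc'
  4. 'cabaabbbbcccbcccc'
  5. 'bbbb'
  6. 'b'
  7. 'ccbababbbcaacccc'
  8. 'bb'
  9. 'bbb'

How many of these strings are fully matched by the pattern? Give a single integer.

1 → match
2 → no match
3 → match
4 → match
5 → match
6 → match
7 → match
8 → match
9 → match
Total matched: 8

8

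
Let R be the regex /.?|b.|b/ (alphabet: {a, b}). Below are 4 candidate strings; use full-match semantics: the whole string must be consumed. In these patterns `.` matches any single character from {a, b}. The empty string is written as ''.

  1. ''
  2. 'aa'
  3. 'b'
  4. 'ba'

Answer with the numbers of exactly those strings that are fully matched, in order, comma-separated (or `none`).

1, 3, 4

1 → match
2 → no match
3 → match
4 → match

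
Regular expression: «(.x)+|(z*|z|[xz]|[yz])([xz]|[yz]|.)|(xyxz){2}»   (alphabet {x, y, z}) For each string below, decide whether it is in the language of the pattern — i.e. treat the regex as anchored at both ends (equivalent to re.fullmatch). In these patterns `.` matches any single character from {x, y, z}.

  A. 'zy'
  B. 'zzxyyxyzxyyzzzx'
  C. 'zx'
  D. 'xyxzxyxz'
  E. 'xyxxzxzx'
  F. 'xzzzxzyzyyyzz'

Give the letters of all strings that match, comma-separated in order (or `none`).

A → match
B → no match
C → match
D → match
E → no match
F → no match

A, C, D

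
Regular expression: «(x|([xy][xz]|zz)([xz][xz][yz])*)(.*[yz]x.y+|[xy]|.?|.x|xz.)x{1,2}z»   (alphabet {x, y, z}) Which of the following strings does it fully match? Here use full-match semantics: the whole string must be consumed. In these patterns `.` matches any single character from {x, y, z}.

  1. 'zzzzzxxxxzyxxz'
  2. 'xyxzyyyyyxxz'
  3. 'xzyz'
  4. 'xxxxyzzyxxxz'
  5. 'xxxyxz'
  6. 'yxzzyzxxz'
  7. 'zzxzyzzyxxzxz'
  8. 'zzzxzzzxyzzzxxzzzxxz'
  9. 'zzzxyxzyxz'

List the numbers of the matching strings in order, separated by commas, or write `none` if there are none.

2, 4, 6, 7, 9

1 → no match
2 → match
3 → no match — must end with 'xz'
4 → match
5 → no match
6 → match
7 → match
8 → no match
9 → match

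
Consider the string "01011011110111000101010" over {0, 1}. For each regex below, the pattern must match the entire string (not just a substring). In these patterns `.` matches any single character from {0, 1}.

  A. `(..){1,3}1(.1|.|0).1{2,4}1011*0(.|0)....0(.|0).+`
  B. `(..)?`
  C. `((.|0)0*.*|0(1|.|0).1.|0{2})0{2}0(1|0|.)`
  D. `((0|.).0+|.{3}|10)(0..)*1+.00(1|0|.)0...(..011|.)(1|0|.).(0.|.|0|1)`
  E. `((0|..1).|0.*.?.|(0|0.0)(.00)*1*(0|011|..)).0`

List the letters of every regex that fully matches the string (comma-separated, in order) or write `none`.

A → match
B → no match
C → no match
D → no match
E → match

A, E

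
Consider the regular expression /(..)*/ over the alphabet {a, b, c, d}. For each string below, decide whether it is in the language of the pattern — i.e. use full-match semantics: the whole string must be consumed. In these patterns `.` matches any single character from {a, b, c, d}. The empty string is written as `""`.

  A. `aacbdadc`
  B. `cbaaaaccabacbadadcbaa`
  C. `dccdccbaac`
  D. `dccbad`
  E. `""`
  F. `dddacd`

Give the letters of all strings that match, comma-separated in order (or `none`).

A. `aacbdadc` → match
B → no match
C. `dccdccbaac` → match
D. `dccbad` → match
E. `""` → match
F. `dddacd` → match

A, C, D, E, F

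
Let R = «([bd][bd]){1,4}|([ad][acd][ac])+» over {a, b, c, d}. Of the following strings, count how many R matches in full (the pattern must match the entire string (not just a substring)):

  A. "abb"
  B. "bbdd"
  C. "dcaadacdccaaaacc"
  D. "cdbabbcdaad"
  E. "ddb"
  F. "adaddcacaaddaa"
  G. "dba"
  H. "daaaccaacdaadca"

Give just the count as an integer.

A. "abb" → no match
B. "bbdd" → match
C → no match
D. "cdbabbcdaad" → no match
E. "ddb" → no match
F → no match
G. "dba" → no match
H → match
Total matched: 2

2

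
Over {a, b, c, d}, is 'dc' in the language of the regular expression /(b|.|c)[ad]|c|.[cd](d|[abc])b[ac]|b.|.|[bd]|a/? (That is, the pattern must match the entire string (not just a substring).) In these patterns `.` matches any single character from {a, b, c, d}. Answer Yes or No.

No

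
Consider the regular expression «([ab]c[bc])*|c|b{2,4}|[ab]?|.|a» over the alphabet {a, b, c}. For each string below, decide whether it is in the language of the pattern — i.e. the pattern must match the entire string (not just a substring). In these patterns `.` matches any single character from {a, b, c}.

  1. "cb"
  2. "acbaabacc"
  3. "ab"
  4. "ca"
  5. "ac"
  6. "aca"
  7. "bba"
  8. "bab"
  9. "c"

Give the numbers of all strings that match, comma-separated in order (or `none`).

9

1 → no match
2 → no match
3 → no match
4 → no match
5 → no match
6 → no match
7 → no match
8 → no match
9 → match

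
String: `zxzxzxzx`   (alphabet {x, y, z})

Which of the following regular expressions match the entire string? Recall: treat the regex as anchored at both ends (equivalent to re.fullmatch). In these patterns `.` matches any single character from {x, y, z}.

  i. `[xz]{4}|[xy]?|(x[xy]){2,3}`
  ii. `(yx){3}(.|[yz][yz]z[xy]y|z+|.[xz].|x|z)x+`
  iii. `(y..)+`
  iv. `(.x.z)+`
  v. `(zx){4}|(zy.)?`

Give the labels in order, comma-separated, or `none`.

v

i → no match
ii → no match — must start with `yx`
iii → no match — must start with `y`
iv → no match — must end with `z`
v → match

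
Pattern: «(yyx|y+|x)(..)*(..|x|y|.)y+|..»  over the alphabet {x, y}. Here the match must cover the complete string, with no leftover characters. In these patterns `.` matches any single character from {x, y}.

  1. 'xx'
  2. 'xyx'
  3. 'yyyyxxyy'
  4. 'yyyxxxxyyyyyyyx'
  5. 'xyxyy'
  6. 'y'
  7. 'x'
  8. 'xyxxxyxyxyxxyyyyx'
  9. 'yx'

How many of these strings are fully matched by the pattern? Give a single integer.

4

1 → match
2 → no match
3 → match
4 → no match
5 → match
6 → no match
7 → no match
8 → no match
9 → match
Total matched: 4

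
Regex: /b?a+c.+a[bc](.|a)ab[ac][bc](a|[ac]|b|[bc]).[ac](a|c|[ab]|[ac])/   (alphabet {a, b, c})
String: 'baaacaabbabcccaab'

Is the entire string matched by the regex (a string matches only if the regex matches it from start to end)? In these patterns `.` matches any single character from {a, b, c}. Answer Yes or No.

Yes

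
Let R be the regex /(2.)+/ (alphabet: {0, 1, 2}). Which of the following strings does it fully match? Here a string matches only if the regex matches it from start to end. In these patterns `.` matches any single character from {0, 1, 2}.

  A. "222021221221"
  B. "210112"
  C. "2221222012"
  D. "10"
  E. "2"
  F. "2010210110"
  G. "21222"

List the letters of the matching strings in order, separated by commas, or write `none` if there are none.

none

A → no match
B → no match
C → no match
D → no match — must start with "2"
E → no match
F → no match
G → no match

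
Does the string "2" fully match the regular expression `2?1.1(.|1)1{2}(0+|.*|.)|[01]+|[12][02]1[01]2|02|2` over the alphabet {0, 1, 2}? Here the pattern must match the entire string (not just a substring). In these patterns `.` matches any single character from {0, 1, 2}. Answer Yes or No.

Yes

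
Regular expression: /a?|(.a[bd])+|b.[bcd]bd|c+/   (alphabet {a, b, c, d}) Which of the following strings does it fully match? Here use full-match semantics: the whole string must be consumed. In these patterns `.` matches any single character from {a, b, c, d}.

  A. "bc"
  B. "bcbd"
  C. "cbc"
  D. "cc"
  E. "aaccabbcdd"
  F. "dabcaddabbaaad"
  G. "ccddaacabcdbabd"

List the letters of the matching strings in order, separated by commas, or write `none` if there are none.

D

A → no match
B → no match
C → no match
D → match
E → no match
F → no match
G → no match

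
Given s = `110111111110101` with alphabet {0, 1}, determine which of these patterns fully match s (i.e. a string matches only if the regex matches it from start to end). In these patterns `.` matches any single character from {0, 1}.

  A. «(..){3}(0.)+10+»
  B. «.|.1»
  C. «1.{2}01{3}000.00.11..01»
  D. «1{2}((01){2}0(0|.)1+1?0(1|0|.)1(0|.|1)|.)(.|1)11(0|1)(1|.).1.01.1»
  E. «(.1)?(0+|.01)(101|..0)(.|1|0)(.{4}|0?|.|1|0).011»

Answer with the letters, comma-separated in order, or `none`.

A → no match — must end with `0`
B → no match
C → no match
D → match
E → no match — must end with `011`

D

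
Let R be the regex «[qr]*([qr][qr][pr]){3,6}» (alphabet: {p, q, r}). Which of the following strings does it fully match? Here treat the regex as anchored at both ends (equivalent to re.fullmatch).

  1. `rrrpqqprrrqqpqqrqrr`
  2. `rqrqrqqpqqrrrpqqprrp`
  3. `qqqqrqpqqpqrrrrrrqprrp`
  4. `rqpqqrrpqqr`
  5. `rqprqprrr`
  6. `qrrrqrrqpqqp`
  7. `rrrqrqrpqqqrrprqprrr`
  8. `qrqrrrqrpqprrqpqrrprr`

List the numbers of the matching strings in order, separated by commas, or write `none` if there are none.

1 → match
2 → match
3 → match
4 → no match
5 → match
6 → match
7 → no match
8 → no match

1, 2, 3, 5, 6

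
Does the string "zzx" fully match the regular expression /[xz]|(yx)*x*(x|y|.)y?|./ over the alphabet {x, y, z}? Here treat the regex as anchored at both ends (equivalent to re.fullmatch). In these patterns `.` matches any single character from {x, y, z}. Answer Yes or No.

No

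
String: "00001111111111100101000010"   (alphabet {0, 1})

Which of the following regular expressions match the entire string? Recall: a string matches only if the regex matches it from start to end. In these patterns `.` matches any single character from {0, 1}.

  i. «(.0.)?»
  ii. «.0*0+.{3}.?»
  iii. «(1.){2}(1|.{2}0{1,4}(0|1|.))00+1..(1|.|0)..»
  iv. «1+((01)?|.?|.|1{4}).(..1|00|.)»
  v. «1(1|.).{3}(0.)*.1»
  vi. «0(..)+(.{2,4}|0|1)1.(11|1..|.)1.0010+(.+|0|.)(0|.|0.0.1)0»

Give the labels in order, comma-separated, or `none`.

i → no match
ii → no match
iii → no match — must start with "1"
iv → no match — must start with "1"
v → no match — must start with "1"
vi → match

vi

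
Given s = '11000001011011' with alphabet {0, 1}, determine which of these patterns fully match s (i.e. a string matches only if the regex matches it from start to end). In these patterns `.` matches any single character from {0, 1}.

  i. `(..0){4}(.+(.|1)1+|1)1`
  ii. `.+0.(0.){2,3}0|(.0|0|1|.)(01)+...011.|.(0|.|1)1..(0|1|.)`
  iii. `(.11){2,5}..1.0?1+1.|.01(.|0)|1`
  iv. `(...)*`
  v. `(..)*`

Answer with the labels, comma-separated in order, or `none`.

i → match
ii → no match
iii → no match
iv → no match
v → match

i, v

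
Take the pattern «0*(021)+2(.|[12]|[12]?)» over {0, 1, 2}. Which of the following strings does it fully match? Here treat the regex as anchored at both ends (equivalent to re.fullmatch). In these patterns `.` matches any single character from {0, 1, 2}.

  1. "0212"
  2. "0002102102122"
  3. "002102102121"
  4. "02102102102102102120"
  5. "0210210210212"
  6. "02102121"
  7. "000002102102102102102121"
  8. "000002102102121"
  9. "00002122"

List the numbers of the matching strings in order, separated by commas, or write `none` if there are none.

1, 2, 3, 4, 5, 6, 7, 8, 9

1 → match
2 → match
3 → match
4 → match
5 → match
6 → match
7 → match
8 → match
9 → match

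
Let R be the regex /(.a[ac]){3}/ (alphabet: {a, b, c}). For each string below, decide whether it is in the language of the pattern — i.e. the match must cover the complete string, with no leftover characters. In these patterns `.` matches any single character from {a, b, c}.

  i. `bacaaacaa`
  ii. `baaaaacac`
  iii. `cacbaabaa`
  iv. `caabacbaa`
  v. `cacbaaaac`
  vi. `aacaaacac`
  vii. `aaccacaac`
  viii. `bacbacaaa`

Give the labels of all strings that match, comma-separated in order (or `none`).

i, ii, iii, iv, v, vi, vii, viii

i → match
ii → match
iii → match
iv → match
v → match
vi → match
vii → match
viii → match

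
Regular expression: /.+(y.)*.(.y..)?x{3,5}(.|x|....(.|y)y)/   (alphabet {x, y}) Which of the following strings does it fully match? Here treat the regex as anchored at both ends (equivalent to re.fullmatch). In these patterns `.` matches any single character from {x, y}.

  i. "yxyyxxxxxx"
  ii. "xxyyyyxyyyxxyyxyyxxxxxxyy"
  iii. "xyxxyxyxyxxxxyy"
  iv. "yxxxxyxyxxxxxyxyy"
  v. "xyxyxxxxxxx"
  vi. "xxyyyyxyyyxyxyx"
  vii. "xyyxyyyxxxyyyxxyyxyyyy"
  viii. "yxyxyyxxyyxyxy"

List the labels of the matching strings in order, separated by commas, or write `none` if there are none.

i, iv, v

i → match
ii → no match
iii → no match
iv → match
v → match
vi → no match
vii → no match
viii → no match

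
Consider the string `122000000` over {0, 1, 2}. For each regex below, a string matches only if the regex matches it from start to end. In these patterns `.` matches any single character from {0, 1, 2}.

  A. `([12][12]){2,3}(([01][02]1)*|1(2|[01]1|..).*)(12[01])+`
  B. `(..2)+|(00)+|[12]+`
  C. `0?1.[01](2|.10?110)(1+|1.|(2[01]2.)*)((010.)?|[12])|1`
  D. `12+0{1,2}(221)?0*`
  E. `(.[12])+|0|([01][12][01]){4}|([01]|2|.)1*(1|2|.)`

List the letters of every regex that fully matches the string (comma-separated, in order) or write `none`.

D

A → no match
B → no match
C → no match
D → match
E → no match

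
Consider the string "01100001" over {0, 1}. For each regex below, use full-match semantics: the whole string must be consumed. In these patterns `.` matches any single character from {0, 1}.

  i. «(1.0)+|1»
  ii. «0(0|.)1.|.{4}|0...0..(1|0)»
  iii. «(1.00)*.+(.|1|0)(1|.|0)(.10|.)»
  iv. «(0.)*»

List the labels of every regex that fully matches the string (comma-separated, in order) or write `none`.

i → no match — must start with "1"
ii → match
iii → match
iv → no match

ii, iii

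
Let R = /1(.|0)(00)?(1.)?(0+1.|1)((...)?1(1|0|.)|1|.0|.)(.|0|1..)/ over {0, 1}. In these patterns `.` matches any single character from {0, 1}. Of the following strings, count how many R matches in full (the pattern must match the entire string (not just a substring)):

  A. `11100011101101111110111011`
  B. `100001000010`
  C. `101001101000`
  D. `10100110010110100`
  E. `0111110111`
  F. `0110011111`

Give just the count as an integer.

0

A → no match
B. `100001000010` → no match
C. `101001101000` → no match
D → no match
E. `0111110111` → no match — must start with `1`
F. `0110011111` → no match — must start with `1`
Total matched: 0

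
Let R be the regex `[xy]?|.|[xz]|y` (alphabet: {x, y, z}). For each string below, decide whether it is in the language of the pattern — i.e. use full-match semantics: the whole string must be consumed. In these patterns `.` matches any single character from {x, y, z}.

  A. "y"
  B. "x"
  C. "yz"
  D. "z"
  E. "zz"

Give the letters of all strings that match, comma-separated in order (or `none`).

A → match
B → match
C → no match
D → match
E → no match

A, B, D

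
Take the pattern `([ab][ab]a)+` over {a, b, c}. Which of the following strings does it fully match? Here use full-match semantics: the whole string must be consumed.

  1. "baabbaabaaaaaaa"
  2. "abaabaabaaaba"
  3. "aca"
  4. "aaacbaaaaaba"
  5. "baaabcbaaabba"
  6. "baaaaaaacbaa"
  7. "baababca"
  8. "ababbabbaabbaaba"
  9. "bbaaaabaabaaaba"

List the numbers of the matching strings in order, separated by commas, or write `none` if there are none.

1, 9

1 → match
2 → no match
3 → no match
4 → no match
5 → no match
6 → no match
7 → no match
8 → no match
9 → match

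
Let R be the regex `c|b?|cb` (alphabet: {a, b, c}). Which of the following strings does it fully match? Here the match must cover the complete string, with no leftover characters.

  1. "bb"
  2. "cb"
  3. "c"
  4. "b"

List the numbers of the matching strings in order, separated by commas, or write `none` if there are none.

1 → no match
2 → match
3 → match
4 → match

2, 3, 4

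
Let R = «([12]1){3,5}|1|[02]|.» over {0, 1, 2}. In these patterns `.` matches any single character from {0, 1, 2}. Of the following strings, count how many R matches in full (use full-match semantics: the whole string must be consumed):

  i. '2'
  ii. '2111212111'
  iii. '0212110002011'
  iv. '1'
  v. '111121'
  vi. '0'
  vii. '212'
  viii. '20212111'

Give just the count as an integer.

5

i. '2' → match
ii. '2111212111' → match
iii → no match
iv. '1' → match
v. '111121' → match
vi. '0' → match
vii. '212' → no match
viii. '20212111' → no match
Total matched: 5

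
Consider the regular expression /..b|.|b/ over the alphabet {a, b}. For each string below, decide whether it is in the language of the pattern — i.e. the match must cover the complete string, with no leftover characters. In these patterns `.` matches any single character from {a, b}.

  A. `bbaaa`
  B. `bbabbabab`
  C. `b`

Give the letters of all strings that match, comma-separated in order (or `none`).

A → no match
B → no match
C → match

C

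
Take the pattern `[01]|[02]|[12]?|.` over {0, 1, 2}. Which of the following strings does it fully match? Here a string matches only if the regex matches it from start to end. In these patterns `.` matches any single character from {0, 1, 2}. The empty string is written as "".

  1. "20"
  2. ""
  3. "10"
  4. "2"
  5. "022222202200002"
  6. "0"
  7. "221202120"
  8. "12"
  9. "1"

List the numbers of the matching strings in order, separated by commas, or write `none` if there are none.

1 → no match
2 → match
3 → no match
4 → match
5 → no match
6 → match
7 → no match
8 → no match
9 → match

2, 4, 6, 9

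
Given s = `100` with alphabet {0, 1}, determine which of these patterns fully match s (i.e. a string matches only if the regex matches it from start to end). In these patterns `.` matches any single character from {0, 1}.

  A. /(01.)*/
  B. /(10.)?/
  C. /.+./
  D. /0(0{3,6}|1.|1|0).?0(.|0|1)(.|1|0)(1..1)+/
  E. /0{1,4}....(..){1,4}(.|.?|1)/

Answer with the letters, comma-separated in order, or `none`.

A → no match
B → match
C → match
D → no match — must start with `0`
E → no match — must start with `0`

B, C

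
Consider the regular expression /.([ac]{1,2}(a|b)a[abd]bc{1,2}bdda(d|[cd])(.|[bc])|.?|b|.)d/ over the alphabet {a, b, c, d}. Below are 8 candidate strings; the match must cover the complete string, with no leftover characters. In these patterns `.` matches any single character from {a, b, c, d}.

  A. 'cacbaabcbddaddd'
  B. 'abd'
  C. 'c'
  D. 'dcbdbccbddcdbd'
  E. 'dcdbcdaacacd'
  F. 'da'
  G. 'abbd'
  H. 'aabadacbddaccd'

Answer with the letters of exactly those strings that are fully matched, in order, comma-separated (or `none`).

A → match
B → match
C → no match — must end with 'd'
D → no match
E → no match
F → no match — must end with 'd'
G → no match
H → no match

A, B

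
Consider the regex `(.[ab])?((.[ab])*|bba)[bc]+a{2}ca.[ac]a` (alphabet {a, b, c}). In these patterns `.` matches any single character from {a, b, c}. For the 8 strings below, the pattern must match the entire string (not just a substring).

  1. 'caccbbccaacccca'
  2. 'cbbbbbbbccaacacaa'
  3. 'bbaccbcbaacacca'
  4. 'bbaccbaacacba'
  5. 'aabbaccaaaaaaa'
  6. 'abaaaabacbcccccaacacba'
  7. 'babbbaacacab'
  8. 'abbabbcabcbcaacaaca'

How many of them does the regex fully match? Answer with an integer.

3

1 → no match
2 → match
3 → match
4 → no match
5 → no match
6 → no match
7 → no match — must end with 'a'
8 → match
Total matched: 3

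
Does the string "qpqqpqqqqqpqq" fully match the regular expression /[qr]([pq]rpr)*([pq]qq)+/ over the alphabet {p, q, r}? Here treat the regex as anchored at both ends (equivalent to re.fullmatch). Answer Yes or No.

Yes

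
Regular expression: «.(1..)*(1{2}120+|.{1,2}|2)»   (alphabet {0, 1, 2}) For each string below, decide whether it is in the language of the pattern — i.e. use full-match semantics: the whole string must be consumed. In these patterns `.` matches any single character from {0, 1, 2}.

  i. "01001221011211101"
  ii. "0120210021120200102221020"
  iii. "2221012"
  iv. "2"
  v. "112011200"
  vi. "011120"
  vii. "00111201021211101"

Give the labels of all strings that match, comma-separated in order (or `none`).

i, v, vi

i → match
ii → no match
iii → no match
iv → no match
v → match
vi → match
vii → no match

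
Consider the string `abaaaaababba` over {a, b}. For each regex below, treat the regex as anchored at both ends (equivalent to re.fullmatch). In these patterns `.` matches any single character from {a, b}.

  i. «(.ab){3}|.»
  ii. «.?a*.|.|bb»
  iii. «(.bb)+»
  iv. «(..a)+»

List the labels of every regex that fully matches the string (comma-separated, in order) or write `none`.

iv

i → no match
ii → no match
iii → no match — must end with `bb`
iv → match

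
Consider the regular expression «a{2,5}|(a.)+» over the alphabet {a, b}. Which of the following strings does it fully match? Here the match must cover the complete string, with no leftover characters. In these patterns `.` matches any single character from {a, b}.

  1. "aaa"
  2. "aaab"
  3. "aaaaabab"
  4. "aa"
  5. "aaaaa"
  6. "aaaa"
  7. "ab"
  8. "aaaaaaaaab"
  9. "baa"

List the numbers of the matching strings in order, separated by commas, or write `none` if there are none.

1. "aaa" → match
2. "aaab" → match
3. "aaaaabab" → match
4. "aa" → match
5. "aaaaa" → match
6. "aaaa" → match
7. "ab" → match
8. "aaaaaaaaab" → match
9. "baa" → no match — must start with "a"

1, 2, 3, 4, 5, 6, 7, 8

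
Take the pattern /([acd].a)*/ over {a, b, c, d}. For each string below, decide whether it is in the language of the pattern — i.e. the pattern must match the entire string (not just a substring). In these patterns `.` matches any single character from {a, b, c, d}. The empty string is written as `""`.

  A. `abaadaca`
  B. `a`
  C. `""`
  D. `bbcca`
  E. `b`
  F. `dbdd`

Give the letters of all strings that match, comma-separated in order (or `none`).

C

A → no match
B → no match
C → match
D → no match
E → no match
F → no match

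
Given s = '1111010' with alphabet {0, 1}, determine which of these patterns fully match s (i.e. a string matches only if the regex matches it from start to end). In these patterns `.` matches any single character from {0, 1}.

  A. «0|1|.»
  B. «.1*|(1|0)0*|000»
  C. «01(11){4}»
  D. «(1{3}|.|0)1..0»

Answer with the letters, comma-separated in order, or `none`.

A → no match
B → no match
C → no match — must start with '0111'
D → match

D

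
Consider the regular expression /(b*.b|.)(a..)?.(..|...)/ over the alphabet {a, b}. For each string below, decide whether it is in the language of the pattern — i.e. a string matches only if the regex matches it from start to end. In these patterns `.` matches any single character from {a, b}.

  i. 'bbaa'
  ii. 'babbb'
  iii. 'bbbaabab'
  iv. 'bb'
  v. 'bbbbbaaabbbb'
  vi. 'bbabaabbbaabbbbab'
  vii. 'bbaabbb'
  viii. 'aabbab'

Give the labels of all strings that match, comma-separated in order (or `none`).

i, ii, v

i → match
ii → match
iii → no match
iv → no match
v → match
vi → no match
vii → no match
viii → no match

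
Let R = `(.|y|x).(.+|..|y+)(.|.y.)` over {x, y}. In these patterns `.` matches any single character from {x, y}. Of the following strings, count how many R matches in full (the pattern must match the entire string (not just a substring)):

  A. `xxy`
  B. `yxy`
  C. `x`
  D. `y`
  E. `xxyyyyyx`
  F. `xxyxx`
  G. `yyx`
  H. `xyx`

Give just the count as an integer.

2

A → no match
B → no match
C → no match
D → no match
E → match
F → match
G → no match
H → no match
Total matched: 2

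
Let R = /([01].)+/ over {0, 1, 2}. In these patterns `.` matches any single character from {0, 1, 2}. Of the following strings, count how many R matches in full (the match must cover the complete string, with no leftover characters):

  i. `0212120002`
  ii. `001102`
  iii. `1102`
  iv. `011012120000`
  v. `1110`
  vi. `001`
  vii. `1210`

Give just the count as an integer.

6

i → match
ii → match
iii → match
iv → match
v → match
vi → no match
vii → match
Total matched: 6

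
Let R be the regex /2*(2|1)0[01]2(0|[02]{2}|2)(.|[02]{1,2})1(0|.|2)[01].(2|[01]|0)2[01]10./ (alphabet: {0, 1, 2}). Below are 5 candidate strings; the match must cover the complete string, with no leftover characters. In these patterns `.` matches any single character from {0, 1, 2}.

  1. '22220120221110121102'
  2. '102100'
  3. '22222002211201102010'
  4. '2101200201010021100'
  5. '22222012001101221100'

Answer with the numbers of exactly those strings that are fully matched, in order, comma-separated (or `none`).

1 → match
2. '102100' → no match
3 → no match
4 → match
5 → match

1, 4, 5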